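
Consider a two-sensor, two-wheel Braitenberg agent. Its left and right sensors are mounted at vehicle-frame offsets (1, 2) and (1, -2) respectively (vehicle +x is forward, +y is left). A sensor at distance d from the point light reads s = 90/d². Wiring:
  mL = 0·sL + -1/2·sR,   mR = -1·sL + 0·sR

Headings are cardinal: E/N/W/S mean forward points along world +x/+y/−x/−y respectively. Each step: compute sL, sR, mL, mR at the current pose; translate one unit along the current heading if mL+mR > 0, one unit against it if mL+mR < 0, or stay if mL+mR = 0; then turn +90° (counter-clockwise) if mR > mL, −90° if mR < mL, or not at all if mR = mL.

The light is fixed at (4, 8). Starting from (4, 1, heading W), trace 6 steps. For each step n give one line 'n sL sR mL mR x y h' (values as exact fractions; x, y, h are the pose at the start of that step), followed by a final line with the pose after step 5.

n=0: pose=(4,1,W); sL=45/41, sR=45/13; mL=-45/26, mR=-45/41; mL+mR=-3015/1066 → advance -1; mR−mL=675/1066 → turn +1·90°
n=1: pose=(5,1,S); sL=90/73, sR=18/13; mL=-9/13, mR=-90/73; mL+mR=-1827/949 → advance -1; mR−mL=-513/949 → turn -1·90°
n=2: pose=(5,2,W); sL=45/32, sR=45/8; mL=-45/16, mR=-45/32; mL+mR=-135/32 → advance -1; mR−mL=45/32 → turn +1·90°
n=3: pose=(6,2,S); sL=18/13, sR=90/49; mL=-45/49, mR=-18/13; mL+mR=-1467/637 → advance -1; mR−mL=-297/637 → turn -1·90°
n=4: pose=(6,3,W); sL=9/5, sR=9; mL=-9/2, mR=-9/5; mL+mR=-63/10 → advance -1; mR−mL=27/10 → turn +1·90°
n=5: pose=(7,3,S); sL=90/61, sR=90/37; mL=-45/37, mR=-90/61; mL+mR=-6075/2257 → advance -1; mR−mL=-585/2257 → turn -1·90°

0 45/41 45/13 -45/26 -45/41 4 1 W
1 90/73 18/13 -9/13 -90/73 5 1 S
2 45/32 45/8 -45/16 -45/32 5 2 W
3 18/13 90/49 -45/49 -18/13 6 2 S
4 9/5 9 -9/2 -9/5 6 3 W
5 90/61 90/37 -45/37 -90/61 7 3 S
final 7 4 W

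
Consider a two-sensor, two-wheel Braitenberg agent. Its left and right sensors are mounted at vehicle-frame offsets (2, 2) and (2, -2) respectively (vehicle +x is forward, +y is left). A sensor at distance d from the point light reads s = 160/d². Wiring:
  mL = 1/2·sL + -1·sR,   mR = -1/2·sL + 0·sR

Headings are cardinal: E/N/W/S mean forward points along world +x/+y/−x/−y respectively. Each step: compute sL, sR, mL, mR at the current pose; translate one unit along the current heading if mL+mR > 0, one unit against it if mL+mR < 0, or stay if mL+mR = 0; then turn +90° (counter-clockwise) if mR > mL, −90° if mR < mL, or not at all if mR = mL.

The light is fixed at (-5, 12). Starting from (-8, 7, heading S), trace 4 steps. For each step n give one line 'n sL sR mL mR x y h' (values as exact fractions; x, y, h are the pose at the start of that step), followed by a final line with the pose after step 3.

n=0: pose=(-8,7,S); sL=16/5, sR=80/37; mL=-104/185, mR=-8/5; mL+mR=-80/37 → advance -1; mR−mL=-192/185 → turn -1·90°
n=1: pose=(-8,8,W); sL=160/61, sR=160/29; mL=-7440/1769, mR=-80/61; mL+mR=-160/29 → advance -1; mR−mL=5120/1769 → turn +1·90°
n=2: pose=(-7,8,S); sL=40/9, sR=40/13; mL=-100/117, mR=-20/9; mL+mR=-40/13 → advance -1; mR−mL=-160/117 → turn -1·90°
n=3: pose=(-7,9,W); sL=160/41, sR=160/17; mL=-5200/697, mR=-80/41; mL+mR=-160/17 → advance -1; mR−mL=3840/697 → turn +1·90°

0 16/5 80/37 -104/185 -8/5 -8 7 S
1 160/61 160/29 -7440/1769 -80/61 -8 8 W
2 40/9 40/13 -100/117 -20/9 -7 8 S
3 160/41 160/17 -5200/697 -80/41 -7 9 W
final -6 9 S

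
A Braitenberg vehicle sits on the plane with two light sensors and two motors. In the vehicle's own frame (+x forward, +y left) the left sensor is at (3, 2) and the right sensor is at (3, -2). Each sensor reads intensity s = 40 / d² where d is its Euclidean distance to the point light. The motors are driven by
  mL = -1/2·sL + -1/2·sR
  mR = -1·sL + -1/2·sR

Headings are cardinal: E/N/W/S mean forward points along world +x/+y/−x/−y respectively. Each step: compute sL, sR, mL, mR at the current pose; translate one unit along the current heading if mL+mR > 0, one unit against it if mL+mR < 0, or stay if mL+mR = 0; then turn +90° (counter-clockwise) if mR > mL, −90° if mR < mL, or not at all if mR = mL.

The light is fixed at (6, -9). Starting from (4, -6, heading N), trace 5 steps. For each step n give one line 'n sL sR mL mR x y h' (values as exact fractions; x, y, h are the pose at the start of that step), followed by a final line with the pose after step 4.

0 10/13 10/9 -110/117 -155/117 4 -6 N
1 40/17 40 -360/17 -380/17 4 -7 E
2 20 20/13 -140/13 -270/13 3 -7 S
3 40/37 40/61 -1960/2257 -3180/2257 3 -6 W
4 10/13 10/9 -110/117 -155/117 4 -6 N
final 4 -7 E

n=0: pose=(4,-6,N); sL=10/13, sR=10/9; mL=-110/117, mR=-155/117; mL+mR=-265/117 → advance -1; mR−mL=-5/13 → turn -1·90°
n=1: pose=(4,-7,E); sL=40/17, sR=40; mL=-360/17, mR=-380/17; mL+mR=-740/17 → advance -1; mR−mL=-20/17 → turn -1·90°
n=2: pose=(3,-7,S); sL=20, sR=20/13; mL=-140/13, mR=-270/13; mL+mR=-410/13 → advance -1; mR−mL=-10 → turn -1·90°
n=3: pose=(3,-6,W); sL=40/37, sR=40/61; mL=-1960/2257, mR=-3180/2257; mL+mR=-5140/2257 → advance -1; mR−mL=-20/37 → turn -1·90°
n=4: pose=(4,-6,N); sL=10/13, sR=10/9; mL=-110/117, mR=-155/117; mL+mR=-265/117 → advance -1; mR−mL=-5/13 → turn -1·90°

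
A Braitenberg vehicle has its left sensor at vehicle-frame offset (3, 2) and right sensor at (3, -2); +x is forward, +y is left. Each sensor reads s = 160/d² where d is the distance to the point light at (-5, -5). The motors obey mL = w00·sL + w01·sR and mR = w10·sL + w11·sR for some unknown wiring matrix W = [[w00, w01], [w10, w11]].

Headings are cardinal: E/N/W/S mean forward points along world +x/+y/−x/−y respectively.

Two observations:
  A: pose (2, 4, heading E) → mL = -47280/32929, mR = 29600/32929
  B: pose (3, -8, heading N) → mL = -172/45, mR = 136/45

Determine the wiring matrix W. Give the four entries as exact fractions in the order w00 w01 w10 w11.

-1/2 -1 1/2 1/2

obs A: pose=(2,4,E) → sL=160/221, sR=160/149, mL=-47280/32929, mR=29600/32929
obs B: pose=(3,-8,N) → sL=40/9, sR=8/5, mL=-172/45, mR=136/45
sensor matrix S = [[160/221, 160/149], [40/9, 8/5]]; det S = -1071104/296361
solve [mL_A; mL_B] = S·[w00; w01] and [mR_A; mR_B] = S·[w10; w11]:
  w00 = -1/2, w01 = -1, w10 = 1/2, w11 = 1/2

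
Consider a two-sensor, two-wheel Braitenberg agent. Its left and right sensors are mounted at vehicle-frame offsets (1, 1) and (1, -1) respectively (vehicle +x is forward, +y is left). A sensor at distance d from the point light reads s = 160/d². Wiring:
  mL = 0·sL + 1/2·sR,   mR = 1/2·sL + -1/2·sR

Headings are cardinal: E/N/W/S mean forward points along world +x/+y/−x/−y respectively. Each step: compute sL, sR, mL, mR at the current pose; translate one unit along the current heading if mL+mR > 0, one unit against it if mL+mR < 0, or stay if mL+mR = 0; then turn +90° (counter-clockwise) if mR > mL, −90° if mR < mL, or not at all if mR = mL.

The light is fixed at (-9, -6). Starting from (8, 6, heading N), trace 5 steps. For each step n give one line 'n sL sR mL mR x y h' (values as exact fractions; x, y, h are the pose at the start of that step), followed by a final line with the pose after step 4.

n=0: pose=(8,6,N); sL=32/85, sR=160/493; mL=80/493, mR=64/2465; mL+mR=16/85 → advance +1; mR−mL=-336/2465 → turn -1·90°
n=1: pose=(8,7,E); sL=4/13, sR=40/117; mL=20/117, mR=-2/117; mL+mR=2/13 → advance +1; mR−mL=-22/117 → turn -1·90°
n=2: pose=(9,7,S); sL=32/101, sR=160/433; mL=80/433, mR=-1152/43733; mL+mR=16/101 → advance +1; mR−mL=-9232/43733 → turn -1·90°
n=3: pose=(9,6,W); sL=16/41, sR=80/229; mL=40/229, mR=192/9389; mL+mR=8/41 → advance +1; mR−mL=-1448/9389 → turn -1·90°
n=4: pose=(8,6,N); sL=32/85, sR=160/493; mL=80/493, mR=64/2465; mL+mR=16/85 → advance +1; mR−mL=-336/2465 → turn -1·90°

0 32/85 160/493 80/493 64/2465 8 6 N
1 4/13 40/117 20/117 -2/117 8 7 E
2 32/101 160/433 80/433 -1152/43733 9 7 S
3 16/41 80/229 40/229 192/9389 9 6 W
4 32/85 160/493 80/493 64/2465 8 6 N
final 8 7 E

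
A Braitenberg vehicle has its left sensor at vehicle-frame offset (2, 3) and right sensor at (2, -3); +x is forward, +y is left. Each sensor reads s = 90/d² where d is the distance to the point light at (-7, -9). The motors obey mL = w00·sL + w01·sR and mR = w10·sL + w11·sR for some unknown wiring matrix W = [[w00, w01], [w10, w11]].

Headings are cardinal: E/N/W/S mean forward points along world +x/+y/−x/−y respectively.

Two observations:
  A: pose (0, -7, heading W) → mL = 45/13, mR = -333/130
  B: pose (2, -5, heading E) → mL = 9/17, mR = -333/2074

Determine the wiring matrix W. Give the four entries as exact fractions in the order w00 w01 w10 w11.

1 0 -1 1/2

obs A: pose=(0,-7,W) → sL=45/13, sR=9/5, mL=45/13, mR=-333/130
obs B: pose=(2,-5,E) → sL=9/17, sR=45/61, mL=9/17, mR=-333/2074
sensor matrix S = [[45/13, 9/5], [9/17, 45/61]]; det S = 107892/67405
solve [mL_A; mL_B] = S·[w00; w01] and [mR_A; mR_B] = S·[w10; w11]:
  w00 = 1, w01 = 0, w10 = -1, w11 = 1/2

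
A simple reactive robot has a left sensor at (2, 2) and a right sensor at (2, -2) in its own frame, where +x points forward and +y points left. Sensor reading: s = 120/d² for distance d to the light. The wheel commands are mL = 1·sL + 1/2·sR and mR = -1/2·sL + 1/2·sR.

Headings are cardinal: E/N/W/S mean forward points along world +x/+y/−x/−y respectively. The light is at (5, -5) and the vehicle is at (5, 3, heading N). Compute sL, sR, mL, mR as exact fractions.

left sensor world pos  = (3, 5); dL² = 104
right sensor world pos = (7, 5); dR² = 104
sL = 120/104 = 15/13
sR = 120/104 = 15/13
mL = 1·sL + 1/2·sR = 45/26
mR = -1/2·sL + 1/2·sR = 0

15/13 15/13 45/26 0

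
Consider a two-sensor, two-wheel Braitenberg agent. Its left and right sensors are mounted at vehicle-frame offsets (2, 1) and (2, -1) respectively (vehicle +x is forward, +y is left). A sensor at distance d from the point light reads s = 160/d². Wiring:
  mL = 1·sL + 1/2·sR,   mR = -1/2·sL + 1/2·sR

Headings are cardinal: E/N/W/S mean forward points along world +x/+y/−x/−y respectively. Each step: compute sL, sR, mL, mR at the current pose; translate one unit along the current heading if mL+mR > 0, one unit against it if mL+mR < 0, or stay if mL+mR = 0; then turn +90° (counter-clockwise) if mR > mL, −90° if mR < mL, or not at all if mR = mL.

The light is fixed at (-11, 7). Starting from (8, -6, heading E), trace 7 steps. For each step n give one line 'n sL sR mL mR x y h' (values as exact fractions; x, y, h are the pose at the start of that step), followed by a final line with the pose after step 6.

0 32/117 160/637 176/441 -64/5733 8 -6 E
1 80/333 80/293 36760/97569 1600/97569 9 -6 S
2 160/549 160/493 122800/270657 4480/270657 9 -7 W
3 40/117 5/17 1945/3978 -95/3978 8 -7 N
4 32/117 160/637 176/441 -64/5733 8 -6 E
5 80/333 80/293 36760/97569 1600/97569 9 -6 S
6 160/549 160/493 122800/270657 4480/270657 9 -7 W
final 8 -7 N

n=0: pose=(8,-6,E); sL=32/117, sR=160/637; mL=176/441, mR=-64/5733; mL+mR=2224/5733 → advance +1; mR−mL=-16/39 → turn -1·90°
n=1: pose=(9,-6,S); sL=80/333, sR=80/293; mL=36760/97569, mR=1600/97569; mL+mR=38360/97569 → advance +1; mR−mL=-40/111 → turn -1·90°
n=2: pose=(9,-7,W); sL=160/549, sR=160/493; mL=122800/270657, mR=4480/270657; mL+mR=127280/270657 → advance +1; mR−mL=-80/183 → turn -1·90°
n=3: pose=(8,-7,N); sL=40/117, sR=5/17; mL=1945/3978, mR=-95/3978; mL+mR=925/1989 → advance +1; mR−mL=-20/39 → turn -1·90°
n=4: pose=(8,-6,E); sL=32/117, sR=160/637; mL=176/441, mR=-64/5733; mL+mR=2224/5733 → advance +1; mR−mL=-16/39 → turn -1·90°
n=5: pose=(9,-6,S); sL=80/333, sR=80/293; mL=36760/97569, mR=1600/97569; mL+mR=38360/97569 → advance +1; mR−mL=-40/111 → turn -1·90°
n=6: pose=(9,-7,W); sL=160/549, sR=160/493; mL=122800/270657, mR=4480/270657; mL+mR=127280/270657 → advance +1; mR−mL=-80/183 → turn -1·90°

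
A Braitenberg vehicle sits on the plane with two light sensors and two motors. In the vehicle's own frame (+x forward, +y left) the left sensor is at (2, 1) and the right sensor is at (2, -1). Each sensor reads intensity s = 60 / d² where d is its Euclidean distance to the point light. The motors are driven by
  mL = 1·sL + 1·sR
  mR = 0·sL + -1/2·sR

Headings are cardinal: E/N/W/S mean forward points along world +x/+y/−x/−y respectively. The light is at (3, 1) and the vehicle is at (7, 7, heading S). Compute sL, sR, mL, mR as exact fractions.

60/41 12/5 792/205 -6/5

left sensor world pos  = (8, 5); dL² = 41
right sensor world pos = (6, 5); dR² = 25
sL = 60/41 = 60/41
sR = 60/25 = 12/5
mL = 1·sL + 1·sR = 792/205
mR = 0·sL + -1/2·sR = -6/5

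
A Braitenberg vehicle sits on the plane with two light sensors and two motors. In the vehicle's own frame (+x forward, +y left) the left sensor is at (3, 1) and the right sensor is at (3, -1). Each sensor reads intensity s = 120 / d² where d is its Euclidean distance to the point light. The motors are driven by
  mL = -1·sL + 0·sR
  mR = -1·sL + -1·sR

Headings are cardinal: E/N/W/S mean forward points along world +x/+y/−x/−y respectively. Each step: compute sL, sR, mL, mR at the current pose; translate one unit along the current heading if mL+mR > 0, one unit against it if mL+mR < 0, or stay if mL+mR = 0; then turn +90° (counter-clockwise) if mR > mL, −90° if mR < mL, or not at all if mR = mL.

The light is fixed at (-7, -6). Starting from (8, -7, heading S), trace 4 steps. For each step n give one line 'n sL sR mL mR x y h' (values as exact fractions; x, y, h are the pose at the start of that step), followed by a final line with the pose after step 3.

n=0: pose=(8,-7,S); sL=15/34, sR=30/53; mL=-15/34, mR=-1815/1802; mL+mR=-1305/901 → advance -1; mR−mL=-30/53 → turn -1·90°
n=1: pose=(8,-6,W); sL=24/29, sR=24/29; mL=-24/29, mR=-48/29; mL+mR=-72/29 → advance -1; mR−mL=-24/29 → turn -1·90°
n=2: pose=(9,-6,N); sL=20/39, sR=60/149; mL=-20/39, mR=-5320/5811; mL+mR=-8300/5811 → advance -1; mR−mL=-60/149 → turn -1·90°
n=3: pose=(9,-7,E); sL=120/361, sR=24/73; mL=-120/361, mR=-17424/26353; mL+mR=-26184/26353 → advance -1; mR−mL=-24/73 → turn -1·90°

0 15/34 30/53 -15/34 -1815/1802 8 -7 S
1 24/29 24/29 -24/29 -48/29 8 -6 W
2 20/39 60/149 -20/39 -5320/5811 9 -6 N
3 120/361 24/73 -120/361 -17424/26353 9 -7 E
final 8 -7 S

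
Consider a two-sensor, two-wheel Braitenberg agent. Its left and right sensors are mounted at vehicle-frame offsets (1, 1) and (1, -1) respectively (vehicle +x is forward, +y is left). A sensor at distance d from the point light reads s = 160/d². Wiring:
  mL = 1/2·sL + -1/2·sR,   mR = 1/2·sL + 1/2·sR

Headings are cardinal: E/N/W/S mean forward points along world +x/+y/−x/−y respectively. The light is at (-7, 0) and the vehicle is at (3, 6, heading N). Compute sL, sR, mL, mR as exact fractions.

left sensor world pos  = (2, 7); dL² = 130
right sensor world pos = (4, 7); dR² = 170
sL = 160/130 = 16/13
sR = 160/170 = 16/17
mL = 1/2·sL + -1/2·sR = 32/221
mR = 1/2·sL + 1/2·sR = 240/221

16/13 16/17 32/221 240/221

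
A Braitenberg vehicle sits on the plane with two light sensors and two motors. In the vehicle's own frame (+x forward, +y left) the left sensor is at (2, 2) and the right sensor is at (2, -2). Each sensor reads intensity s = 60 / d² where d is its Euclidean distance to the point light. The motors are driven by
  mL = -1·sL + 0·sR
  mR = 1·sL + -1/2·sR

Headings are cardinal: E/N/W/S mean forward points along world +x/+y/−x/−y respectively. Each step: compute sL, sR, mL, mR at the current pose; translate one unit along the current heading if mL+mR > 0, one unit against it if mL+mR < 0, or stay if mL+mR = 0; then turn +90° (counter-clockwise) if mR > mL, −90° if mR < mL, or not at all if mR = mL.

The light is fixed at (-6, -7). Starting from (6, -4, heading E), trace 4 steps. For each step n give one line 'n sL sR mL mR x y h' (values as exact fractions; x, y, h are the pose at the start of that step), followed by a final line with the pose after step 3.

n=0: pose=(6,-4,E); sL=60/221, sR=60/197; mL=-60/221, mR=5190/43537; mL+mR=-30/197 → advance -1; mR−mL=17010/43537 → turn +1·90°
n=1: pose=(5,-4,N); sL=30/53, sR=30/97; mL=-30/53, mR=2115/5141; mL+mR=-15/97 → advance -1; mR−mL=5025/5141 → turn +1·90°
n=2: pose=(5,-5,W); sL=20/27, sR=60/97; mL=-20/27, mR=1130/2619; mL+mR=-30/97 → advance -1; mR−mL=3070/2619 → turn +1·90°
n=3: pose=(6,-5,S); sL=15/49, sR=3/5; mL=-15/49, mR=3/490; mL+mR=-3/10 → advance -1; mR−mL=153/490 → turn +1·90°

0 60/221 60/197 -60/221 5190/43537 6 -4 E
1 30/53 30/97 -30/53 2115/5141 5 -4 N
2 20/27 60/97 -20/27 1130/2619 5 -5 W
3 15/49 3/5 -15/49 3/490 6 -5 S
final 6 -4 E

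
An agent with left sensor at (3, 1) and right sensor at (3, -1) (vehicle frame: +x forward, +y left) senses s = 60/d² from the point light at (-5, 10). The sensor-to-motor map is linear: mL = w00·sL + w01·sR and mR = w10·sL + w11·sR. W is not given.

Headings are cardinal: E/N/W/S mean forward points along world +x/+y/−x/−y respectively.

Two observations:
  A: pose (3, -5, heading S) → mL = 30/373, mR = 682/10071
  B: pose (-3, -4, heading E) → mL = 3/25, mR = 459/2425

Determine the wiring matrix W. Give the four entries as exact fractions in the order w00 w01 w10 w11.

0 1/2 1 -1/2

obs A: pose=(3,-5,S) → sL=4/27, sR=60/373, mL=30/373, mR=682/10071
obs B: pose=(-3,-4,E) → sL=30/97, sR=6/25, mL=3/25, mR=459/2425
sensor matrix S = [[4/27, 60/373], [30/97, 6/25]]; det S = -115552/8140725
solve [mL_A; mL_B] = S·[w00; w01] and [mR_A; mR_B] = S·[w10; w11]:
  w00 = 0, w01 = 1/2, w10 = 1, w11 = -1/2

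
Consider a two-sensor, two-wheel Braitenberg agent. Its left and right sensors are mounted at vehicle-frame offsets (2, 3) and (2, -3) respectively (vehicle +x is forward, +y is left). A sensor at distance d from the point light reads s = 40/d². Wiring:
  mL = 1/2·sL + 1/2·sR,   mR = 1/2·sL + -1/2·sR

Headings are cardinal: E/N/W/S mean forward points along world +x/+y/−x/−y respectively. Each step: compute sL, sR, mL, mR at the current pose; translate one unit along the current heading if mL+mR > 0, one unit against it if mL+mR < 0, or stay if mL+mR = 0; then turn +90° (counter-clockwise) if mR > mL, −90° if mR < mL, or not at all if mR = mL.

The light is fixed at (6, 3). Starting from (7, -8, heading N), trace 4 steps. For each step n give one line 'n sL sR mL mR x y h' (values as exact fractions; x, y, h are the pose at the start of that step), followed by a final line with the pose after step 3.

0 8/17 40/97 728/1649 48/1649 7 -8 N
1 20/29 20/89 1180/2581 600/2581 7 -7 E
2 40/169 8/29 1256/4901 -96/4901 8 -7 S
3 10/49 5/8 325/784 -165/784 8 -8 W
final 7 -8 N

n=0: pose=(7,-8,N); sL=8/17, sR=40/97; mL=728/1649, mR=48/1649; mL+mR=8/17 → advance +1; mR−mL=-40/97 → turn -1·90°
n=1: pose=(7,-7,E); sL=20/29, sR=20/89; mL=1180/2581, mR=600/2581; mL+mR=20/29 → advance +1; mR−mL=-20/89 → turn -1·90°
n=2: pose=(8,-7,S); sL=40/169, sR=8/29; mL=1256/4901, mR=-96/4901; mL+mR=40/169 → advance +1; mR−mL=-8/29 → turn -1·90°
n=3: pose=(8,-8,W); sL=10/49, sR=5/8; mL=325/784, mR=-165/784; mL+mR=10/49 → advance +1; mR−mL=-5/8 → turn -1·90°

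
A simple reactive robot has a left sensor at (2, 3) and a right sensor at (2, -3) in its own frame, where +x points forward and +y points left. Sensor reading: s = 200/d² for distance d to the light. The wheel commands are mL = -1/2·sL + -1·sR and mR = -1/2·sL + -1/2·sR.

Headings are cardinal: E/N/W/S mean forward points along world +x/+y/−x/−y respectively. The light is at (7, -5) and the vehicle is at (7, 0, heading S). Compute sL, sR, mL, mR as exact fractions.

100/9 100/9 -50/3 -100/9

left sensor world pos  = (10, -2); dL² = 18
right sensor world pos = (4, -2); dR² = 18
sL = 200/18 = 100/9
sR = 200/18 = 100/9
mL = -1/2·sL + -1·sR = -50/3
mR = -1/2·sL + -1/2·sR = -100/9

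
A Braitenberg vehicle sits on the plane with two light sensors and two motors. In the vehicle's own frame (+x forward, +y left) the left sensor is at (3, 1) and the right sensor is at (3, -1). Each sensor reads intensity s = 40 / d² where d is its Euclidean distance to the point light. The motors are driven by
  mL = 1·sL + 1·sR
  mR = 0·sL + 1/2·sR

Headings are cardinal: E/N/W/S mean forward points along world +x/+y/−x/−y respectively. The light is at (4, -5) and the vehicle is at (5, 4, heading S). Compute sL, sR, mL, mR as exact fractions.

1 10/9 19/9 5/9

left sensor world pos  = (6, 1); dL² = 40
right sensor world pos = (4, 1); dR² = 36
sL = 40/40 = 1
sR = 40/36 = 10/9
mL = 1·sL + 1·sR = 19/9
mR = 0·sL + 1/2·sR = 5/9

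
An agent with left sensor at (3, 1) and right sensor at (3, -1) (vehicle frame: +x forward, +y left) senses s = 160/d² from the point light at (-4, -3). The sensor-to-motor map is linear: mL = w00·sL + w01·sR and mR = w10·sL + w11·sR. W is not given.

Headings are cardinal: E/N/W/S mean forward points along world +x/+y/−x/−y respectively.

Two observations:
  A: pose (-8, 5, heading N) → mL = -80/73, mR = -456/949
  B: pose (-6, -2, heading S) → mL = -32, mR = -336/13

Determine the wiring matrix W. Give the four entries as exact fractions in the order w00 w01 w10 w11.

obs A: pose=(-8,5,N) → sL=80/73, sR=16/13, mL=-80/73, mR=-456/949
obs B: pose=(-6,-2,S) → sL=32, sR=160/13, mL=-32, mR=-336/13
sensor matrix S = [[80/73, 16/13], [32, 160/13]]; det S = -24576/949
solve [mL_A; mL_B] = S·[w00; w01] and [mR_A; mR_B] = S·[w10; w11]:
  w00 = -1, w01 = 0, w10 = -1, w11 = 1/2

-1 0 -1 1/2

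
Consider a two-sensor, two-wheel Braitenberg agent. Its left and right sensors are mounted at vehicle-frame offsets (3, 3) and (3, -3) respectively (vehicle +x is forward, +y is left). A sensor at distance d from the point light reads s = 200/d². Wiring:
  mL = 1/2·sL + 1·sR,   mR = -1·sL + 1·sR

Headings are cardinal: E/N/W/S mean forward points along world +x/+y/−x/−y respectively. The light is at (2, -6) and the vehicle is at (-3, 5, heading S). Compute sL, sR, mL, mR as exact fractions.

left sensor world pos  = (0, 2); dL² = 68
right sensor world pos = (-6, 2); dR² = 128
sL = 200/68 = 50/17
sR = 200/128 = 25/16
mL = 1/2·sL + 1·sR = 825/272
mR = -1·sL + 1·sR = -375/272

50/17 25/16 825/272 -375/272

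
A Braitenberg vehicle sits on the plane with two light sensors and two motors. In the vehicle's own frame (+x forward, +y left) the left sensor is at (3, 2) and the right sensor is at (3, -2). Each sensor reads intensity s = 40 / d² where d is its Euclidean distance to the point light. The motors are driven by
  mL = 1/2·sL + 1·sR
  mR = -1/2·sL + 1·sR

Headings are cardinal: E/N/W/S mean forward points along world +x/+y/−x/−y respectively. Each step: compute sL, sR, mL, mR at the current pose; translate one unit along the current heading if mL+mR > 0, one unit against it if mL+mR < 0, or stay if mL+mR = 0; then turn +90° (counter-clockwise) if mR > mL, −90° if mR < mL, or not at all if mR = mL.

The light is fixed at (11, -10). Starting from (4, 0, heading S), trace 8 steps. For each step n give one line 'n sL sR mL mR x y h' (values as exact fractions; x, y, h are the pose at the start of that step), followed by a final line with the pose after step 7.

n=0: pose=(4,0,S); sL=20/37, sR=4/13; mL=278/481, mR=18/481; mL+mR=8/13 → advance +1; mR−mL=-20/37 → turn -1·90°
n=1: pose=(4,-1,W); sL=40/149, sR=40/221; mL=10380/32929, mR=1540/32929; mL+mR=80/221 → advance +1; mR−mL=-40/149 → turn -1·90°
n=2: pose=(3,-1,N); sL=10/61, sR=2/9; mL=167/549, mR=77/549; mL+mR=4/9 → advance +1; mR−mL=-10/61 → turn -1·90°
n=3: pose=(3,0,E); sL=40/169, sR=40/89; mL=8540/15041, mR=4980/15041; mL+mR=80/89 → advance +1; mR−mL=-40/169 → turn -1·90°
n=4: pose=(4,0,S); sL=20/37, sR=4/13; mL=278/481, mR=18/481; mL+mR=8/13 → advance +1; mR−mL=-20/37 → turn -1·90°
n=5: pose=(4,-1,W); sL=40/149, sR=40/221; mL=10380/32929, mR=1540/32929; mL+mR=80/221 → advance +1; mR−mL=-40/149 → turn -1·90°
n=6: pose=(3,-1,N); sL=10/61, sR=2/9; mL=167/549, mR=77/549; mL+mR=4/9 → advance +1; mR−mL=-10/61 → turn -1·90°
n=7: pose=(3,0,E); sL=40/169, sR=40/89; mL=8540/15041, mR=4980/15041; mL+mR=80/89 → advance +1; mR−mL=-40/169 → turn -1·90°

0 20/37 4/13 278/481 18/481 4 0 S
1 40/149 40/221 10380/32929 1540/32929 4 -1 W
2 10/61 2/9 167/549 77/549 3 -1 N
3 40/169 40/89 8540/15041 4980/15041 3 0 E
4 20/37 4/13 278/481 18/481 4 0 S
5 40/149 40/221 10380/32929 1540/32929 4 -1 W
6 10/61 2/9 167/549 77/549 3 -1 N
7 40/169 40/89 8540/15041 4980/15041 3 0 E
final 4 0 S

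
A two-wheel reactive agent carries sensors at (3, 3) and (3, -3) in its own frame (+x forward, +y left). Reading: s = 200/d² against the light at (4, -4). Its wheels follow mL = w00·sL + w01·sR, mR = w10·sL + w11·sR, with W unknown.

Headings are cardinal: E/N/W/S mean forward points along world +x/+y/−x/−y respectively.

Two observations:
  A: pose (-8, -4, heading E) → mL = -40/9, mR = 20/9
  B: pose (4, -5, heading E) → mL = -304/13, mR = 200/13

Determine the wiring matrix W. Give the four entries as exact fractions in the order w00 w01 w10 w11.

obs A: pose=(-8,-4,E) → sL=20/9, sR=20/9, mL=-40/9, mR=20/9
obs B: pose=(4,-5,E) → sL=200/13, sR=8, mL=-304/13, mR=200/13
sensor matrix S = [[20/9, 20/9], [200/13, 8]]; det S = -640/39
solve [mL_A; mL_B] = S·[w00; w01] and [mR_A; mR_B] = S·[w10; w11]:
  w00 = -1, w01 = -1, w10 = 1, w11 = 0

-1 -1 1 0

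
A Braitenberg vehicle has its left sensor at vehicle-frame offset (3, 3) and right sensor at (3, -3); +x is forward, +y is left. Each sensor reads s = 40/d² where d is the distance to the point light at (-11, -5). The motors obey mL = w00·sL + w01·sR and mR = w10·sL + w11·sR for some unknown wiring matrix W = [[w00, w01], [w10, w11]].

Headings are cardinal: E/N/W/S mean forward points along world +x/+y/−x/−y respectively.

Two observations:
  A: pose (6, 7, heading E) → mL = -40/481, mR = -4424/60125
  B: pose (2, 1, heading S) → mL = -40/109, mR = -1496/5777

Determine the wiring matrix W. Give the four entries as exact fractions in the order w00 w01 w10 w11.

0 -1 -1/2 -1/2

obs A: pose=(6,7,E) → sL=8/125, sR=40/481, mL=-40/481, mR=-4424/60125
obs B: pose=(2,1,S) → sL=8/53, sR=40/109, mL=-40/109, mR=-1496/5777
sensor matrix S = [[8/125, 40/481], [8/53, 40/109]]; det S = 759552/69468425
solve [mL_A; mL_B] = S·[w00; w01] and [mR_A; mR_B] = S·[w10; w11]:
  w00 = 0, w01 = -1, w10 = -1/2, w11 = -1/2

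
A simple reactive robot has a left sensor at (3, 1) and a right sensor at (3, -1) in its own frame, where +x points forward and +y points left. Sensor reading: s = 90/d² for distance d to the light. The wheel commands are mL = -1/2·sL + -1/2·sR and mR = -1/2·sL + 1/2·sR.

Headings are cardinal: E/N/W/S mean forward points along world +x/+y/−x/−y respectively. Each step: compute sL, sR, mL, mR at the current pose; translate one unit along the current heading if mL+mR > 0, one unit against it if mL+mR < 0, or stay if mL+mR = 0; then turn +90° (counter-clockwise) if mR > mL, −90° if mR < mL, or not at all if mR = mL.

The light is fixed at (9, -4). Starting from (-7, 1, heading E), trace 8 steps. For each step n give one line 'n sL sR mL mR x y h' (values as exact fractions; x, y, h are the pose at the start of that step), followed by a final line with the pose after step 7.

n=0: pose=(-7,1,E); sL=18/41, sR=18/37; mL=-702/1517, mR=36/1517; mL+mR=-18/41 → advance -1; mR−mL=18/37 → turn +1·90°
n=1: pose=(-8,1,N); sL=45/194, sR=9/32; mL=-1593/6208, mR=153/6208; mL+mR=-45/194 → advance -1; mR−mL=9/32 → turn +1·90°
n=2: pose=(-8,0,W); sL=90/409, sR=18/85; mL=-7506/34765, mR=-144/34765; mL+mR=-90/409 → advance -1; mR−mL=18/85 → turn +1·90°
n=3: pose=(-7,0,S); sL=45/113, sR=9/29; mL=-1161/3277, mR=-144/3277; mL+mR=-45/113 → advance -1; mR−mL=9/29 → turn +1·90°
n=4: pose=(-7,1,E); sL=18/41, sR=18/37; mL=-702/1517, mR=36/1517; mL+mR=-18/41 → advance -1; mR−mL=18/37 → turn +1·90°
n=5: pose=(-8,1,N); sL=45/194, sR=9/32; mL=-1593/6208, mR=153/6208; mL+mR=-45/194 → advance -1; mR−mL=9/32 → turn +1·90°
n=6: pose=(-8,0,W); sL=90/409, sR=18/85; mL=-7506/34765, mR=-144/34765; mL+mR=-90/409 → advance -1; mR−mL=18/85 → turn +1·90°
n=7: pose=(-7,0,S); sL=45/113, sR=9/29; mL=-1161/3277, mR=-144/3277; mL+mR=-45/113 → advance -1; mR−mL=9/29 → turn +1·90°

0 18/41 18/37 -702/1517 36/1517 -7 1 E
1 45/194 9/32 -1593/6208 153/6208 -8 1 N
2 90/409 18/85 -7506/34765 -144/34765 -8 0 W
3 45/113 9/29 -1161/3277 -144/3277 -7 0 S
4 18/41 18/37 -702/1517 36/1517 -7 1 E
5 45/194 9/32 -1593/6208 153/6208 -8 1 N
6 90/409 18/85 -7506/34765 -144/34765 -8 0 W
7 45/113 9/29 -1161/3277 -144/3277 -7 0 S
final -7 1 E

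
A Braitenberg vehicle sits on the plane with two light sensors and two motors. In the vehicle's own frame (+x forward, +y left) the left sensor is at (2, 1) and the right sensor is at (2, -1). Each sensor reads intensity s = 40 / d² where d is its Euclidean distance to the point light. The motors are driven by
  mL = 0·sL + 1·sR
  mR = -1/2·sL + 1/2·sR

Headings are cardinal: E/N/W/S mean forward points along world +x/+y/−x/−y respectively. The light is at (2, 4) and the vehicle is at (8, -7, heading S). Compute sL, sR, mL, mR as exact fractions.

20/109 20/97 20/97 120/10573

left sensor world pos  = (9, -9); dL² = 218
right sensor world pos = (7, -9); dR² = 194
sL = 40/218 = 20/109
sR = 40/194 = 20/97
mL = 0·sL + 1·sR = 20/97
mR = -1/2·sL + 1/2·sR = 120/10573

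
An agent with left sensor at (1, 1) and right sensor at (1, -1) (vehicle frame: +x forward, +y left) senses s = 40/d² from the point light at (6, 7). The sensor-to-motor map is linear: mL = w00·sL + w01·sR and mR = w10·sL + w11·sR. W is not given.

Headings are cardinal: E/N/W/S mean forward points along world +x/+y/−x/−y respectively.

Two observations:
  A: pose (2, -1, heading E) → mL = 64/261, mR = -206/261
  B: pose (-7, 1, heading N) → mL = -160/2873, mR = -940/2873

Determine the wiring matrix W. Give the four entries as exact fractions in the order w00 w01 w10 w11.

obs A: pose=(2,-1,E) → sL=20/29, sR=4/9, mL=64/261, mR=-206/261
obs B: pose=(-7,1,N) → sL=40/221, sR=40/169, mL=-160/2873, mR=-940/2873
sensor matrix S = [[20/29, 4/9], [40/221, 40/169]]; det S = 62080/749853
solve [mL_A; mL_B] = S·[w00; w01] and [mR_A; mR_B] = S·[w10; w11]:
  w00 = 1, w01 = -1, w10 = -1/2, w11 = -1

1 -1 -1/2 -1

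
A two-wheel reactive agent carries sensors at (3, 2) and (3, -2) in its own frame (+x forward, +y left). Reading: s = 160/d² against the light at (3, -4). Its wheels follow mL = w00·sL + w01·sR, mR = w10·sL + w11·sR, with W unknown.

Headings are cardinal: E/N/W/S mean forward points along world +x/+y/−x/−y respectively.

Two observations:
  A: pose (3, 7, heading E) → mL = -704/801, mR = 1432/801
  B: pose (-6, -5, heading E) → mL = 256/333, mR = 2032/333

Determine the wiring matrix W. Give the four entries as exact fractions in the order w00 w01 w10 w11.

1 -1 1 1/2

obs A: pose=(3,7,E) → sL=80/89, sR=16/9, mL=-704/801, mR=1432/801
obs B: pose=(-6,-5,E) → sL=160/37, sR=32/9, mL=256/333, mR=2032/333
sensor matrix S = [[80/89, 16/9], [160/37, 32/9]]; det S = -133120/29637
solve [mL_A; mL_B] = S·[w00; w01] and [mR_A; mR_B] = S·[w10; w11]:
  w00 = 1, w01 = -1, w10 = 1, w11 = 1/2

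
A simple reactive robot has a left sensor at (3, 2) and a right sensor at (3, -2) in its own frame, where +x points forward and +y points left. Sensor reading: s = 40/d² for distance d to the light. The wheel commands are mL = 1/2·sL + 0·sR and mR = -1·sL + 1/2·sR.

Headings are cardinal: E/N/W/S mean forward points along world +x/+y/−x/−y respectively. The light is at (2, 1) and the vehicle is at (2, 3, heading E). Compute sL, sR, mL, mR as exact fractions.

8/5 40/9 4/5 28/45

left sensor world pos  = (5, 5); dL² = 25
right sensor world pos = (5, 1); dR² = 9
sL = 40/25 = 8/5
sR = 40/9 = 40/9
mL = 1/2·sL + 0·sR = 4/5
mR = -1·sL + 1/2·sR = 28/45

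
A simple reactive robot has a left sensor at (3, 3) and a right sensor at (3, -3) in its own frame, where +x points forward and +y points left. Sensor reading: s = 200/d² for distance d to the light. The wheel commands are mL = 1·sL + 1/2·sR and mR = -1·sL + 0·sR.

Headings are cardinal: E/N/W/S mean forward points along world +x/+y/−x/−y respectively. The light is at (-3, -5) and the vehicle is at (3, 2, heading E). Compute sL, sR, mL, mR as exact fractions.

left sensor world pos  = (6, 5); dL² = 181
right sensor world pos = (6, -1); dR² = 97
sL = 200/181 = 200/181
sR = 200/97 = 200/97
mL = 1·sL + 1/2·sR = 37500/17557
mR = -1·sL + 0·sR = -200/181

200/181 200/97 37500/17557 -200/181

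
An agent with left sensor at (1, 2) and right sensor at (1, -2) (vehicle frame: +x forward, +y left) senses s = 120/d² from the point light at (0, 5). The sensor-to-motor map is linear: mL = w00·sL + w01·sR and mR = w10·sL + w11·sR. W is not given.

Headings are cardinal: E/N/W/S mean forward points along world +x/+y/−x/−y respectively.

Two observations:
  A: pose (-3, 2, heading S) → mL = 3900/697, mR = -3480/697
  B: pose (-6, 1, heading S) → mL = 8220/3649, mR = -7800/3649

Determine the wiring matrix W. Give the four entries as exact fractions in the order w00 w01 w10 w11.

obs A: pose=(-3,2,S) → sL=120/17, sR=120/41, mL=3900/697, mR=-3480/697
obs B: pose=(-6,1,S) → sL=120/41, sR=120/89, mL=8220/3649, mR=-7800/3649
sensor matrix S = [[120/17, 120/41], [120/41, 120/89]]; det S = 2419200/2543353
solve [mL_A; mL_B] = S·[w00; w01] and [mR_A; mR_B] = S·[w10; w11]:
  w00 = 1, w01 = -1/2, w10 = -1/2, w11 = -1/2

1 -1/2 -1/2 -1/2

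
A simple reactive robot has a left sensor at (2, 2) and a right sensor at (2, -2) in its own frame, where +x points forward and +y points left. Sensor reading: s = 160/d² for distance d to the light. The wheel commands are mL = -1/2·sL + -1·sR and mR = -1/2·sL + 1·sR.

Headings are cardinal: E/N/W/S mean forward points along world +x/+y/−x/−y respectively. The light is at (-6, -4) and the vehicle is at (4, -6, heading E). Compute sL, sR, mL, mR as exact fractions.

left sensor world pos  = (6, -4); dL² = 144
right sensor world pos = (6, -8); dR² = 160
sL = 160/144 = 10/9
sR = 160/160 = 1
mL = -1/2·sL + -1·sR = -14/9
mR = -1/2·sL + 1·sR = 4/9

10/9 1 -14/9 4/9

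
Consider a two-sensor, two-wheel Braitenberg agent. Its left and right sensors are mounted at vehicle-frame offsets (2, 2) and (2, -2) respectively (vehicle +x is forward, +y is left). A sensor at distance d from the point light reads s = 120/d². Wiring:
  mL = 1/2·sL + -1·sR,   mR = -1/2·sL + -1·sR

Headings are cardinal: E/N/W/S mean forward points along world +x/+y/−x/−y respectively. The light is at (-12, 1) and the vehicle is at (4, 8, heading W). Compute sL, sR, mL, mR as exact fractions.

left sensor world pos  = (2, 6); dL² = 221
right sensor world pos = (2, 10); dR² = 277
sL = 120/221 = 120/221
sR = 120/277 = 120/277
mL = 1/2·sL + -1·sR = -9900/61217
mR = -1/2·sL + -1·sR = -43140/61217

120/221 120/277 -9900/61217 -43140/61217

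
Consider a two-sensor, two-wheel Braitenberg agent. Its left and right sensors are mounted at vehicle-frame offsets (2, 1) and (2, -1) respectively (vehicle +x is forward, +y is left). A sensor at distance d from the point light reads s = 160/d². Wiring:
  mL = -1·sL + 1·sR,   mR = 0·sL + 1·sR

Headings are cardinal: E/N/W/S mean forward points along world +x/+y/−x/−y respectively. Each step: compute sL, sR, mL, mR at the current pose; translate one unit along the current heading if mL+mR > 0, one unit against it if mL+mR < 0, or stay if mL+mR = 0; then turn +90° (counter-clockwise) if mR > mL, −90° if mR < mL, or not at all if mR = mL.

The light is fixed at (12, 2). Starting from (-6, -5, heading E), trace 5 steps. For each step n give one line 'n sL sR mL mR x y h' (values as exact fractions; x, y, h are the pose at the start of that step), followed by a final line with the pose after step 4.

0 40/73 1/2 -7/146 1/2 -6 -5 E
1 160/349 160/281 10880/98069 160/281 -5 -5 N
2 16/41 80/193 192/7913 80/193 -5 -4 W
3 160/353 32/85 -2304/30005 32/85 -6 -4 S
4 40/73 1/2 -7/146 1/2 -6 -5 E
final -5 -5 N

n=0: pose=(-6,-5,E); sL=40/73, sR=1/2; mL=-7/146, mR=1/2; mL+mR=33/73 → advance +1; mR−mL=40/73 → turn +1·90°
n=1: pose=(-5,-5,N); sL=160/349, sR=160/281; mL=10880/98069, mR=160/281; mL+mR=66720/98069 → advance +1; mR−mL=160/349 → turn +1·90°
n=2: pose=(-5,-4,W); sL=16/41, sR=80/193; mL=192/7913, mR=80/193; mL+mR=3472/7913 → advance +1; mR−mL=16/41 → turn +1·90°
n=3: pose=(-6,-4,S); sL=160/353, sR=32/85; mL=-2304/30005, mR=32/85; mL+mR=8992/30005 → advance +1; mR−mL=160/353 → turn +1·90°
n=4: pose=(-6,-5,E); sL=40/73, sR=1/2; mL=-7/146, mR=1/2; mL+mR=33/73 → advance +1; mR−mL=40/73 → turn +1·90°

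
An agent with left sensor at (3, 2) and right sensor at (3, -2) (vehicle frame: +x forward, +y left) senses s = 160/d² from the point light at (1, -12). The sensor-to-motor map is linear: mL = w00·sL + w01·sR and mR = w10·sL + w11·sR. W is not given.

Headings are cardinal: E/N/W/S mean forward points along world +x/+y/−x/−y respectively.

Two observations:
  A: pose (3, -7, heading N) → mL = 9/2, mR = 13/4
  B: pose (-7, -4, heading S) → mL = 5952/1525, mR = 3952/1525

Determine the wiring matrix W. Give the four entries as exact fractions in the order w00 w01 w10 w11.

1 1 1/2 1

obs A: pose=(3,-7,N) → sL=5/2, sR=2, mL=9/2, mR=13/4
obs B: pose=(-7,-4,S) → sL=160/61, sR=32/25, mL=5952/1525, mR=3952/1525
sensor matrix S = [[5/2, 2], [160/61, 32/25]]; det S = -624/305
solve [mL_A; mL_B] = S·[w00; w01] and [mR_A; mR_B] = S·[w10; w11]:
  w00 = 1, w01 = 1, w10 = 1/2, w11 = 1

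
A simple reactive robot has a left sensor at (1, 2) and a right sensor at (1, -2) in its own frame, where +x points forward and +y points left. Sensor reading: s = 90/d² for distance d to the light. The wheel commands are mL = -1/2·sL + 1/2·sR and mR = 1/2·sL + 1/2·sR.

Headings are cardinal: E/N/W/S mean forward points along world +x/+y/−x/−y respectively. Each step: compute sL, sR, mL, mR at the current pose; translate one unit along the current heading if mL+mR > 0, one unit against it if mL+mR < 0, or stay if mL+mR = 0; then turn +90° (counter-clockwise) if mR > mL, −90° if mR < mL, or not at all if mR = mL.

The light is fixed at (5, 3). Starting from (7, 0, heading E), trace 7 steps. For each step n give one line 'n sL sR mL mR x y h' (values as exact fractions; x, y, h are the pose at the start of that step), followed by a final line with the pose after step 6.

0 9 45/17 -54/17 99/17 7 0 E
1 18 90/29 -216/29 306/29 8 0 N
2 9/2 45/2 9 27/2 8 1 W
3 18/5 10 16/5 34/5 7 1 S
4 9 45/17 -54/17 99/17 7 0 E
5 18 90/29 -216/29 306/29 8 0 N
6 9/2 45/2 9 27/2 8 1 W
final 7 1 S

n=0: pose=(7,0,E); sL=9, sR=45/17; mL=-54/17, mR=99/17; mL+mR=45/17 → advance +1; mR−mL=9 → turn +1·90°
n=1: pose=(8,0,N); sL=18, sR=90/29; mL=-216/29, mR=306/29; mL+mR=90/29 → advance +1; mR−mL=18 → turn +1·90°
n=2: pose=(8,1,W); sL=9/2, sR=45/2; mL=9, mR=27/2; mL+mR=45/2 → advance +1; mR−mL=9/2 → turn +1·90°
n=3: pose=(7,1,S); sL=18/5, sR=10; mL=16/5, mR=34/5; mL+mR=10 → advance +1; mR−mL=18/5 → turn +1·90°
n=4: pose=(7,0,E); sL=9, sR=45/17; mL=-54/17, mR=99/17; mL+mR=45/17 → advance +1; mR−mL=9 → turn +1·90°
n=5: pose=(8,0,N); sL=18, sR=90/29; mL=-216/29, mR=306/29; mL+mR=90/29 → advance +1; mR−mL=18 → turn +1·90°
n=6: pose=(8,1,W); sL=9/2, sR=45/2; mL=9, mR=27/2; mL+mR=45/2 → advance +1; mR−mL=9/2 → turn +1·90°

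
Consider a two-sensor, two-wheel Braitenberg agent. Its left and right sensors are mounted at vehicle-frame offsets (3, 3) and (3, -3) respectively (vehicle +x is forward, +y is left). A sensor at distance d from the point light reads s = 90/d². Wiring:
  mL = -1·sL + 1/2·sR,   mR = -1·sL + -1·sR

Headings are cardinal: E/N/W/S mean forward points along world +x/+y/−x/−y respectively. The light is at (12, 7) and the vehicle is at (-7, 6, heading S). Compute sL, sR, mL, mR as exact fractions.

45/136 9/50 -819/3400 -1737/3400

left sensor world pos  = (-4, 3); dL² = 272
right sensor world pos = (-10, 3); dR² = 500
sL = 90/272 = 45/136
sR = 90/500 = 9/50
mL = -1·sL + 1/2·sR = -819/3400
mR = -1·sL + -1·sR = -1737/3400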